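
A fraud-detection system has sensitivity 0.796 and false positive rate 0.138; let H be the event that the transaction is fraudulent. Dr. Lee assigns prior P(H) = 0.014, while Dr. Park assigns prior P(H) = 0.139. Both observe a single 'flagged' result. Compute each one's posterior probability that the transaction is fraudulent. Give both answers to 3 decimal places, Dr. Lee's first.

Dr. Lee: 0.076; Dr. Park: 0.482

P('+'|H) = 0.796, P('+'|¬H) = 0.138.
Dr. Lee: numerator 0.796·0.014 = 0.011144; evidence = 0.011144+0.138·0.986 = 0.14721; posterior = 0.076.
Dr. Park: numerator 0.796·0.139 = 0.11064; evidence = 0.11064+0.138·0.861 = 0.22946; posterior = 0.482.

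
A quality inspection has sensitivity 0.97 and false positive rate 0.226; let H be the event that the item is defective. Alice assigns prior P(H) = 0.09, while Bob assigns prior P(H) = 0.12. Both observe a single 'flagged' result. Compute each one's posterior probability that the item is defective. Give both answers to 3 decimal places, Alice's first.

P('+'|H) = 0.97, P('+'|¬H) = 0.226.
Alice: numerator 0.97·0.09 = 0.087300; evidence = 0.087300+0.226·0.91 = 0.29296; posterior = 0.298.
Bob: numerator 0.97·0.12 = 0.11640; evidence = 0.11640+0.226·0.88 = 0.31528; posterior = 0.369.

Alice: 0.298; Bob: 0.369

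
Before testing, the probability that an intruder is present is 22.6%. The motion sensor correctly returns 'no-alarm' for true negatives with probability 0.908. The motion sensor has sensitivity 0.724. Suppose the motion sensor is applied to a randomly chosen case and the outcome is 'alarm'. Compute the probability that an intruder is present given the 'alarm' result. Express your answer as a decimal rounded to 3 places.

P(H | E) ≈ 0.697

Let H be the event that an intruder is present. P(H) = 0.226, so P(¬H) = 0.774. With E the 'alarm' result, P(E|H) = 0.724 and P(E|¬H) = 0.092.
P(E) = 0.724·0.226 + 0.092·0.774 = 0.16362 + 0.071208 = 0.23483.
By Bayes' theorem, P(H|E) = 0.16362 / 0.23483 = 0.697.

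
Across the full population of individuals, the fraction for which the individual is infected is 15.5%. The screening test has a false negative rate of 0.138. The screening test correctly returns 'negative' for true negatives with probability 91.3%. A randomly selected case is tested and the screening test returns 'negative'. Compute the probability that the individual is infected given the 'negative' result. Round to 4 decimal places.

Write H for 'the individual is infected'. Prior odds H:¬H = 0.155/0.845 = 0.18343. For the 'negative' outcome, the likelihood ratio is 0.138/0.913 = 0.15115.
Posterior odds = 0.18343 × 0.15115 = 0.027726, so P(H|E) = 0.027726/(1+0.027726) = 0.0270.

P(H | E) ≈ 0.0270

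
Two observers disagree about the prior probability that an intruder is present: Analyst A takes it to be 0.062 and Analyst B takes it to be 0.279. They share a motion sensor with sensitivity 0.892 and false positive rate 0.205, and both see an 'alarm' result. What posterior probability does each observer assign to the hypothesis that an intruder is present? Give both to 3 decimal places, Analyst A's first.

The likelihood ratio for an 'alarm' result is 0.892/0.205 = 4.3512.
Analyst A: prior odds 0.062/0.938 = 0.066098; posterior odds 0.28761; posterior probability 0.223.
Analyst B: prior odds 0.279/0.721 = 0.38696; posterior odds 1.6838; posterior probability 0.627.

Analyst A: 0.223; Analyst B: 0.627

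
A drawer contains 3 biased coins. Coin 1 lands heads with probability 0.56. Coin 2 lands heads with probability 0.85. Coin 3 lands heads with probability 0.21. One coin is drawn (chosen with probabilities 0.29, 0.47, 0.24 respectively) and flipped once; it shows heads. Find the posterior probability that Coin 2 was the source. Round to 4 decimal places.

Posterior probability ≈ 0.6525

Tabulate prior·likelihood by source: [1] prior 0.29, lik 0.56, product 0.1624; [2] prior 0.47, lik 0.85, product 0.3995; [3] prior 0.24, lik 0.21, product 0.05040.
Normalizing constant = 0.61230; the posterior for Coin 2 is its product over the sum, 0.3995/0.61230 = 0.6525.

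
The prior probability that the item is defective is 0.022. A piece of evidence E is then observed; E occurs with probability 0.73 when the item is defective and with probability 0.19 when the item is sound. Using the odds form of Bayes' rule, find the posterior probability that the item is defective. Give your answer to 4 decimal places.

Prior odds = 0.022/(1−0.022) = 0.022495.
Likelihood ratio for E = 0.73/0.19 = 3.8421.
Posterior odds = prior odds × LR = 0.086428.
Posterior probability = odds/(1+odds) = 0.086428/1.0864 = 0.0796.

Posterior probability ≈ 0.0796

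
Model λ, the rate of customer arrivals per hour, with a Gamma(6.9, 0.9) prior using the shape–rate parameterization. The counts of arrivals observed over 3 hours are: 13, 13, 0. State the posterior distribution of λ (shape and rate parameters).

Posterior: Gamma(shape=32.9, rate=3.9)

The Poisson likelihood adds the total count to the shape and the number of exposure periods to the rate. Here ∑xᵢ = 26 and n = 3, so shape 6.9→32.9 and rate 0.9→3.9.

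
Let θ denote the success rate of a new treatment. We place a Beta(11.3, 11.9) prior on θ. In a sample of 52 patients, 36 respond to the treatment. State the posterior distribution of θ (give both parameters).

Observing 36 successes and 16 failures updates Beta(11.3, 11.9) by adding the success and failure counts to the two shape parameters: α = 11.3+36 = 47.3, β = 11.9+16 = 27.9.

Posterior: Beta(47.3, 27.9)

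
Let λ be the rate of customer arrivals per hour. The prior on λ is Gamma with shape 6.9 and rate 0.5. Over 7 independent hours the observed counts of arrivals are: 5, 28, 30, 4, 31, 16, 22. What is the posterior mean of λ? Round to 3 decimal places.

The Poisson likelihood adds the total count to the shape and the number of exposure periods to the rate. Here ∑xᵢ = 136 and n = 7, so shape 6.9→142.9 and rate 0.5→7.5.
E[λ | data] = 142.9/7.5 = 19.053.

Posterior mean ≈ 19.053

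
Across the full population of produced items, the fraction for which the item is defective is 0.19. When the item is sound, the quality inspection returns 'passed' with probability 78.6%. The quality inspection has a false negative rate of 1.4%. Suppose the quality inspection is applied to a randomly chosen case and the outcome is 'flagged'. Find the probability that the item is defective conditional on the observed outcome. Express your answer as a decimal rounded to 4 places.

P(H | E) ≈ 0.5194

Let H be the event that the item is defective. P(H) = 0.19, so P(¬H) = 0.81. With E the 'flagged' result, P(E|H) = 0.986 and P(E|¬H) = 0.214.
P(E) = 0.986·0.19 + 0.214·0.81 = 0.18734 + 0.17334 = 0.36068.
By Bayes' theorem, P(H|E) = 0.18734 / 0.36068 = 0.5194.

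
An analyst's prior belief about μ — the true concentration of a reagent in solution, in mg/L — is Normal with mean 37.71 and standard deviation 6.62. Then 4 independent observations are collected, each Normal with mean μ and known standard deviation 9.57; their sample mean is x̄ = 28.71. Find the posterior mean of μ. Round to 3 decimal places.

Posterior mean ≈ 31.798

With known σ, the Normal prior is conjugate. Weight on the data is w = (n/σ²)/(n/σ² + 1/τ₀²) = 0.0436753/(0.0436753+0.0228183) = 0.65683.
Posterior mean = w·x̄ + (1−w)·μ₀ = 0.65683·28.71 + 0.34317·37.71 = 31.798.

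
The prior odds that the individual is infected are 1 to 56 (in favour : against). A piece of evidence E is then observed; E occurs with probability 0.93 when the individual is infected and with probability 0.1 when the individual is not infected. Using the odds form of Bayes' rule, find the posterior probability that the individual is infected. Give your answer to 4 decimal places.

Prior odds = 1/56 = 0.017857. In log-odds, ln(0.017857) = -4.0254.
Add log likelihood ratio: ln(9.3000) = 2.2300.
Posterior log-odds = -1.7953, so posterior odds = exp(-1.7953) = 0.16607. Converting, P(H|E) = 0.16607/1.1661 = 0.1424.

Posterior probability ≈ 0.1424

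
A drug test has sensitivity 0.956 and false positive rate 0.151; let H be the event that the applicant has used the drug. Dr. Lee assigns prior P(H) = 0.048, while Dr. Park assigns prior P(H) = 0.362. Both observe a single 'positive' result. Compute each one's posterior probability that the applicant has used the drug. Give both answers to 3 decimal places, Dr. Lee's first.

Dr. Lee: 0.242; Dr. Park: 0.782

P('+'|H) = 0.956, P('+'|¬H) = 0.151.
Dr. Lee: numerator 0.956·0.048 = 0.045888; evidence = 0.045888+0.151·0.952 = 0.18964; posterior = 0.242.
Dr. Park: numerator 0.956·0.362 = 0.34607; evidence = 0.34607+0.151·0.638 = 0.44241; posterior = 0.782.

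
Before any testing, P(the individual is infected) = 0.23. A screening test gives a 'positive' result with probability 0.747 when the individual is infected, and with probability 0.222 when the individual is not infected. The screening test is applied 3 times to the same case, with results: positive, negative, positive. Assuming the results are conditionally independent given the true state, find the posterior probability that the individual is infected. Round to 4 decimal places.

Posterior P(H) ≈ 0.5238

Let H be the event that the individual is infected; start with P(H) = 0.23. P('positive'|H) = 0.747, P('positive'|¬H) = 0.222.
Update on result 1 ('positive'): P(H) ← 0.747·0.2300 / (0.747·0.2300 + 0.222·0.7700) = 0.17181/0.34275 = 0.5013.
Update on result 2 ('negative'): P(H) ← 0.253·0.5013 / (0.253·0.5013 + 0.778·0.4987) = 0.12682/0.51483 = 0.2463.
Update on result 3 ('positive'): P(H) ← 0.747·0.2463 / (0.747·0.2463 + 0.222·0.7537) = 0.18401/0.35133 = 0.5238.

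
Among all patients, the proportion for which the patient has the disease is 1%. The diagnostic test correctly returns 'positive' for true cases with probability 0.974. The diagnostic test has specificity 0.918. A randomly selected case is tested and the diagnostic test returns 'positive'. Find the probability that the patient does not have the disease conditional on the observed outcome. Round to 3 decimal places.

Let H be the event that the patient has the disease. P(H) = 0.01, so P(¬H) = 0.99. With E the 'positive' result, P(E|H) = 0.974 and P(E|¬H) = 0.082.
P(E) = 0.974·0.01 + 0.082·0.99 = 0.0097400 + 0.081180 = 0.090920.
By Bayes' theorem, P(H|E) = 0.0097400 / 0.090920 = 0.107. Hence P(¬H|E) = 1 − 0.107 = 0.893.

P(¬H | E) ≈ 0.893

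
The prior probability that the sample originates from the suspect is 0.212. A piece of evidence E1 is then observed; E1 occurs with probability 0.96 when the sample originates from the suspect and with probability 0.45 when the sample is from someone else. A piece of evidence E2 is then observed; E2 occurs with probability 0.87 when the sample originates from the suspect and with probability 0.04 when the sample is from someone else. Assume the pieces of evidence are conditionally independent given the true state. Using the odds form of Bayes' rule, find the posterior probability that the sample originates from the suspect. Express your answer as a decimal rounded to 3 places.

Prior odds = 0.212/(1−0.212) = 0.26904. In log-odds, ln(0.26904) = -1.3129.
Add log likelihood ratios: ln(2.1333) + ln(21.750) = 3.8373.
Posterior log-odds = 2.5244, so posterior odds = exp(2.5244) = 12.483. Converting, P(H|E) = 12.483/13.483 = 0.926.

Posterior probability ≈ 0.926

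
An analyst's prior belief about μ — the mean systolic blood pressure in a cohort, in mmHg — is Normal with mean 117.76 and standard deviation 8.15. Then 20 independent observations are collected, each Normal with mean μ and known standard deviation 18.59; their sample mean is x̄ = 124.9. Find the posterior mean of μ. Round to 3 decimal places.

Prior precision 1/τ₀² = 1/8.15² = 0.0150551; data precision n/σ² = 20/18.59² = 0.0578724.
Posterior precision = 0.0150551 + 0.0578724 = 0.0729275.
Posterior mean = (0.0150551·117.76 + 0.0578724·124.9) / 0.0729275 = 123.426.

Posterior mean ≈ 123.426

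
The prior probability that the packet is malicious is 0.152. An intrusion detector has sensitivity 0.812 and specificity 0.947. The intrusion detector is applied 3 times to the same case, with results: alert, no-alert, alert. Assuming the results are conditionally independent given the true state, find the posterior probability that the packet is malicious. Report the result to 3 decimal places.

With H the event that the packet is malicious, the joint likelihood of the observed sequence is P(data|H) = 0.812·0.188·0.812 = 0.12396 and P(data|¬H) = 0.053·0.947·0.053 = 0.0026601.
Bayes: P(H|data) = 0.152·0.12396 / (0.152·0.12396 + 0.848·0.0026601) = 0.018841/0.021097 = 0.8931.

Posterior P(H) ≈ 0.893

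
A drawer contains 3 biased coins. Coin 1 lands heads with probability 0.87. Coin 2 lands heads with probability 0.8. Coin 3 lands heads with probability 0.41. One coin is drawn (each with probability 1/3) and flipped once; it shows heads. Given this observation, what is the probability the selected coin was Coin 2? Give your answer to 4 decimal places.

P(heads|C1) = 0.87; P(heads|C2) = 0.8; P(heads|C3) = 0.41.
Prior × likelihood for each source: 0.333333·0.87=0.2900, 0.333333·0.8=0.2667, 0.333333·0.41=0.1367. Summing gives P(heads) = 0.69333.
P(Coin 2 | heads) = 0.2667 / 0.69333 = 0.3846.

Posterior probability ≈ 0.3846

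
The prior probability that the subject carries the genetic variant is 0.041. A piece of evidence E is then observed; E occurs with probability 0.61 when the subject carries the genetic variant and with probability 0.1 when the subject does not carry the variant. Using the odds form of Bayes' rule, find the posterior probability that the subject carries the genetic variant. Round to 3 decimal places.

Prior odds = 0.041/(1−0.041) = 0.042753.
Likelihood ratio for E = 0.61/0.1 = 6.1000.
Posterior odds = prior odds × LR = 0.26079.
Posterior probability = odds/(1+odds) = 0.26079/1.2608 = 0.207.

Posterior probability ≈ 0.207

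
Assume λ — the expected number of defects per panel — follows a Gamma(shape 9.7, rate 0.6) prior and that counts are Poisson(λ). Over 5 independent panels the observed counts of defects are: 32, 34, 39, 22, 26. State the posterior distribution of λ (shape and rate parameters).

Posterior: Gamma(shape=162.7, rate=5.6)

Total count ∑xᵢ = 153 over n = 5 panels.
Gamma is conjugate to the Poisson likelihood: posterior is Gamma(shape = 9.7+153 = 162.7, rate = 0.6+5 = 5.6).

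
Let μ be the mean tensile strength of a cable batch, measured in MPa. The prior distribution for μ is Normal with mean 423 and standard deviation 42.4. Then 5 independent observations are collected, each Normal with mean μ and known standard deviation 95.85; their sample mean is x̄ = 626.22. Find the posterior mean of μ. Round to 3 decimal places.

Prior precision 1/τ₀² = 1/42.4² = 0.00055625; data precision n/σ² = 5/95.85² = 0.00054423.
Posterior precision = 0.00055625 + 0.00054423 = 0.00110048.
Posterior mean = (0.00055625·423 + 0.00054423·626.22) / 0.00110048 = 523.501.

Posterior mean ≈ 523.501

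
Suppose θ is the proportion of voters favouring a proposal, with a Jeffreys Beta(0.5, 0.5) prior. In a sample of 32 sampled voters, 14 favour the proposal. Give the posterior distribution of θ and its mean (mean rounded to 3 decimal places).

Observing 14 successes and 18 failures updates Beta(0.5, 0.5) by adding the success and failure counts to the two shape parameters: α = 0.5+14 = 14.5, β = 0.5+18 = 18.5.
E[θ | data] = 14.5/(14.5+18.5) = 0.439.

Posterior: Beta(14.5, 18.5); mean ≈ 0.439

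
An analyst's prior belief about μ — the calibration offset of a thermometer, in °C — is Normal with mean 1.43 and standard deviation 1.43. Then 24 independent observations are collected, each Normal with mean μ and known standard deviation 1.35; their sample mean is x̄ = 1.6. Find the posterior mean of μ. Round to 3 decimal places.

Prior precision 1/τ₀² = 1/1.43² = 0.489021; data precision n/σ² = 24/1.35² = 13.1687.
Posterior precision = 0.489021 + 13.1687 = 13.6577.
Posterior mean = (0.489021·1.43 + 13.1687·1.6) / 13.6577 = 1.594.

Posterior mean ≈ 1.594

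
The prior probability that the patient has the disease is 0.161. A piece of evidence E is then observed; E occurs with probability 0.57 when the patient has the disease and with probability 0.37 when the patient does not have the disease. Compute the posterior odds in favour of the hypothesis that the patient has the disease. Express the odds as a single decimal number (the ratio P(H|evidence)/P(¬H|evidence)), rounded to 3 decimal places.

Posterior odds ≈ 0.296

Prior odds = 0.161/(1−0.161) = 0.19190. In log-odds, ln(0.19190) = -1.6508.
Add log likelihood ratio: ln(1.5405) = 0.43213.
Posterior log-odds = -1.2187, so posterior odds = exp(-1.2187) = 0.29562.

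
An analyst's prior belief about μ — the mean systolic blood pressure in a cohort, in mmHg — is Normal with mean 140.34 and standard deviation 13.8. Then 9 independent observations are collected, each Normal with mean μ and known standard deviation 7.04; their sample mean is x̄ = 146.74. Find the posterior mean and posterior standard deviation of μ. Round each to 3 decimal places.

Posterior mean ≈ 146.560; posterior SD ≈ 2.313

Prior precision 1/τ₀² = 1/13.8² = 0.00525100; data precision n/σ² = 9/7.04² = 0.181592.
Posterior precision = 0.00525100 + 0.181592 = 0.186843, giving posterior SD = 1/√0.186843 = 2.313.
Posterior mean = (0.00525100·140.34 + 0.181592·146.74) / 0.186843 = 146.560.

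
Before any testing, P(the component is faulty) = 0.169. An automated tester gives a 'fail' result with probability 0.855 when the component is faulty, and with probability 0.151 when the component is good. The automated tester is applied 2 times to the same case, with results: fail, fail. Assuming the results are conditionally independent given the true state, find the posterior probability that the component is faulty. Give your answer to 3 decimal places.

Let H be the event that the component is faulty; start with P(H) = 0.169. P('fail'|H) = 0.855, P('fail'|¬H) = 0.151.
Update on result 1 ('fail'): P(H) ← 0.855·0.1690 / (0.855·0.1690 + 0.151·0.8310) = 0.14450/0.26998 = 0.5352.
Update on result 2 ('fail'): P(H) ← 0.855·0.5352 / (0.855·0.5352 + 0.151·0.4648) = 0.45761/0.52779 = 0.8670.

Posterior P(H) ≈ 0.867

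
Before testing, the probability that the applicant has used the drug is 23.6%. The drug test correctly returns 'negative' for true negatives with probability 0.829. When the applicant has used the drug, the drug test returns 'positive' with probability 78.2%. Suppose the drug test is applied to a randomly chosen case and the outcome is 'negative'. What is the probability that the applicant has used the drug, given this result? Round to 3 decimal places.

P(H | E) ≈ 0.075

Write H for 'the applicant has used the drug'. Prior odds H:¬H = 0.236/0.764 = 0.30890. For the 'negative' outcome, the likelihood ratio is 0.218/0.829 = 0.26297.
Posterior odds = 0.30890 × 0.26297 = 0.081231, so P(H|E) = 0.081231/(1+0.081231) = 0.075.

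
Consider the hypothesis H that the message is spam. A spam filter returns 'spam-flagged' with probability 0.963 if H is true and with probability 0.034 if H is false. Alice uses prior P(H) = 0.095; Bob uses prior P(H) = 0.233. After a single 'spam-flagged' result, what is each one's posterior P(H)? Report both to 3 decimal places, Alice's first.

Alice: 0.748; Bob: 0.896

P('+'|H) = 0.963, P('+'|¬H) = 0.034.
Alice: numerator 0.963·0.095 = 0.091485; evidence = 0.091485+0.034·0.905 = 0.12226; posterior = 0.748.
Bob: numerator 0.963·0.233 = 0.22438; evidence = 0.22438+0.034·0.767 = 0.25046; posterior = 0.896.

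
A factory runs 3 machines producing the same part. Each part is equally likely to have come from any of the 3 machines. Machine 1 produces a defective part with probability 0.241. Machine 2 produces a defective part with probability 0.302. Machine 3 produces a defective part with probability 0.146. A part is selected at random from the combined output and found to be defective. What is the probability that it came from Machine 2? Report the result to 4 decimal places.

Tabulate prior·likelihood by source: [1] prior 0.333333, lik 0.241, product 0.08033; [2] prior 0.333333, lik 0.302, product 0.1007; [3] prior 0.333333, lik 0.146, product 0.04867.
Normalizing constant = 0.22967; the posterior for Machine 2 is its product over the sum, 0.1007/0.22967 = 0.4383.

Posterior probability ≈ 0.4383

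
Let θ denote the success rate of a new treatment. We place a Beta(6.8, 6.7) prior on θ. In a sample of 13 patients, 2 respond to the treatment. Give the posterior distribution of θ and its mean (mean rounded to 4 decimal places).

Posterior: Beta(8.8, 17.7); mean ≈ 0.3321

Observing 2 successes and 11 failures updates Beta(6.8, 6.7) by adding the success and failure counts to the two shape parameters: α = 6.8+2 = 8.8, β = 6.7+11 = 17.7.
E[θ | data] = 8.8/(8.8+17.7) = 0.3321.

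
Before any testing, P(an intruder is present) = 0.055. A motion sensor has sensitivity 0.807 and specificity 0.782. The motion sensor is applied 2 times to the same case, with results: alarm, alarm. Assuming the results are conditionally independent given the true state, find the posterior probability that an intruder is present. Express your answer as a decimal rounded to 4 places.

With H the event that an intruder is present, the joint likelihood of the observed sequence is P(data|H) = 0.807·0.807 = 0.65125 and P(data|¬H) = 0.218·0.218 = 0.047524.
Bayes: P(H|data) = 0.055·0.65125 / (0.055·0.65125 + 0.945·0.047524) = 0.035819/0.080729 = 0.4437.

Posterior P(H) ≈ 0.4437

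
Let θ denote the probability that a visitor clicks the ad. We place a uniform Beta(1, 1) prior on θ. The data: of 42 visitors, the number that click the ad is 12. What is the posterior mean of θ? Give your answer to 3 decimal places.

The binomial likelihood is conjugate to the Beta prior: with 12 successes and 30 failures, the posterior is Beta(1+12, 1+30) = Beta(13, 31).
E[θ | data] = 13/(13+31) = 0.295.

Posterior mean ≈ 0.295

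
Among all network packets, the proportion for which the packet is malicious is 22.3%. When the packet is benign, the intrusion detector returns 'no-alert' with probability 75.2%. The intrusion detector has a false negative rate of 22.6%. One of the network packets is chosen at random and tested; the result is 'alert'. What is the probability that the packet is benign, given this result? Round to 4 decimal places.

P(¬H | E) ≈ 0.5275

Let H be the event that the packet is malicious. P(H) = 0.223, so P(¬H) = 0.777. With E the 'alert' result, P(E|H) = 0.774 and P(E|¬H) = 0.248.
P(E) = 0.774·0.223 + 0.248·0.777 = 0.17260 + 0.19270 = 0.36530.
By Bayes' theorem, P(H|E) = 0.17260 / 0.36530 = 0.4725. Hence P(¬H|E) = 1 − 0.4725 = 0.5275.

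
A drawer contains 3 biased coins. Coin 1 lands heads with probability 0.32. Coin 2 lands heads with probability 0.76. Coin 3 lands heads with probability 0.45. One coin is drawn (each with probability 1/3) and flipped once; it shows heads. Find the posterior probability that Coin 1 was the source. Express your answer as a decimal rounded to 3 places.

Posterior probability ≈ 0.209

Tabulate prior·likelihood by source: [1] prior 0.333333, lik 0.32, product 0.1067; [2] prior 0.333333, lik 0.76, product 0.2533; [3] prior 0.333333, lik 0.45, product 0.1500.
Normalizing constant = 0.51000; the posterior for Coin 1 is its product over the sum, 0.1067/0.51000 = 0.209.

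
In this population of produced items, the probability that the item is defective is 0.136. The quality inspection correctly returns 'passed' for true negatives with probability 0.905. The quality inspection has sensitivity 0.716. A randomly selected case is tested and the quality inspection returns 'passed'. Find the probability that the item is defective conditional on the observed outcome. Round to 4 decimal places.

Let H be the event that the item is defective. P(H) = 0.136, so P(¬H) = 0.864. With E the 'passed' result, P(E|H) = 0.284 and P(E|¬H) = 0.905.
P(E) = 0.284·0.136 + 0.905·0.864 = 0.038624 + 0.78192 = 0.82054.
By Bayes' theorem, P(H|E) = 0.038624 / 0.82054 = 0.0471.

P(H | E) ≈ 0.0471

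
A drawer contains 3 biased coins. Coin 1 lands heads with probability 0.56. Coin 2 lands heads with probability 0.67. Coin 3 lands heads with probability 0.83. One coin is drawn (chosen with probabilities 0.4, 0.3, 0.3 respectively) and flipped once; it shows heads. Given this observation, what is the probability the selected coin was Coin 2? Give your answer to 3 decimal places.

Posterior probability ≈ 0.298

P(heads|C1) = 0.56; P(heads|C2) = 0.67; P(heads|C3) = 0.83.
Prior × likelihood for each source: 0.4·0.56=0.2240, 0.3·0.67=0.2010, 0.3·0.83=0.2490. Summing gives P(heads) = 0.67400.
P(Coin 2 | heads) = 0.2010 / 0.67400 = 0.298.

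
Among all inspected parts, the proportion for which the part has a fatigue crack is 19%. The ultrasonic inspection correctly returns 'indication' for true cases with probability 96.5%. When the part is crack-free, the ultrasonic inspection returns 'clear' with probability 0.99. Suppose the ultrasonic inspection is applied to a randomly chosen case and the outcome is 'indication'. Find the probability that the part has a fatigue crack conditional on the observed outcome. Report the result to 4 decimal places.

Write H for 'the part has a fatigue crack'. Prior odds H:¬H = 0.19/0.81 = 0.23457. For the 'indication' outcome, the likelihood ratio is 0.965/0.01 = 96.500.
Posterior odds = 0.23457 × 96.500 = 22.636, so P(H|E) = 22.636/(1+22.636) = 0.9577.

P(H | E) ≈ 0.9577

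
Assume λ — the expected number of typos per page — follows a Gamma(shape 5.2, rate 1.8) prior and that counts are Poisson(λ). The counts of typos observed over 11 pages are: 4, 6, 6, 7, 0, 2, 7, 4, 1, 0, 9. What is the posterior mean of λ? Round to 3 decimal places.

Posterior mean ≈ 4.000

The Poisson likelihood adds the total count to the shape and the number of exposure periods to the rate. Here ∑xᵢ = 46 and n = 11, so shape 5.2→51.2 and rate 1.8→12.8.
E[λ | data] = 51.2/12.8 = 4.000.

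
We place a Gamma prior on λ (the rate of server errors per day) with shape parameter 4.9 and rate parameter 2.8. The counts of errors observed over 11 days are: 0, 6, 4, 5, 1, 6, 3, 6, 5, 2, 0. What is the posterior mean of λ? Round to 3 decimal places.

Total count ∑xᵢ = 38 over n = 11 days.
Gamma is conjugate to the Poisson likelihood: posterior is Gamma(shape = 4.9+38 = 42.9, rate = 2.8+11 = 13.8).
E[λ | data] = 42.9/13.8 = 3.109.

Posterior mean ≈ 3.109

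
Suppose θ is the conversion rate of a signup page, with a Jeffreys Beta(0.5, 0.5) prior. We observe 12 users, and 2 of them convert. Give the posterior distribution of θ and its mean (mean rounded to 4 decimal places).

The binomial likelihood is conjugate to the Beta prior: with 2 successes and 10 failures, the posterior is Beta(0.5+2, 0.5+10) = Beta(2.5, 10.5).
E[θ | data] = 2.5/(2.5+10.5) = 0.1923.

Posterior: Beta(2.5, 10.5); mean ≈ 0.1923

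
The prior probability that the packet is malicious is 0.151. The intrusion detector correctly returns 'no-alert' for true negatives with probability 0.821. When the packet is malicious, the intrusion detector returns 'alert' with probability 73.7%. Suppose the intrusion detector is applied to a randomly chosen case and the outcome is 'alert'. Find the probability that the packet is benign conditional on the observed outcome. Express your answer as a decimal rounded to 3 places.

Write H for 'the packet is malicious'. Prior odds H:¬H = 0.151/0.849 = 0.17786. For the 'alert' outcome, the likelihood ratio is 0.737/0.179 = 4.1173.
Posterior odds = 0.17786 × 4.1173 = 0.73229, so P(H|E) = 0.73229/(1+0.73229) = 0.423. Then P(¬H|E) = 1 − 0.423 = 0.577.

P(¬H | E) ≈ 0.577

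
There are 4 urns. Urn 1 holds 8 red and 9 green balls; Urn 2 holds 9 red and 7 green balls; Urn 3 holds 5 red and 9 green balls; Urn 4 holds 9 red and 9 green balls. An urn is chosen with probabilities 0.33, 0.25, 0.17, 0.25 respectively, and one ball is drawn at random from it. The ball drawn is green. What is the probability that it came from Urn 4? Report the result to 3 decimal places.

P(green|Urn 1) = 0.5294; P(green|Urn 2) = 0.4375; P(green|Urn 3) = 0.6429; P(green|Urn 4) = 0.5.
Prior × likelihood for each source: 0.33·0.5294=0.1747, 0.25·0.4375=0.1094, 0.17·0.6429=0.1093, 0.25·0.5=0.1250. Summing gives P(green) = 0.51837.
P(Urn 4 | green) = 0.1250 / 0.51837 = 0.241.

Posterior probability ≈ 0.241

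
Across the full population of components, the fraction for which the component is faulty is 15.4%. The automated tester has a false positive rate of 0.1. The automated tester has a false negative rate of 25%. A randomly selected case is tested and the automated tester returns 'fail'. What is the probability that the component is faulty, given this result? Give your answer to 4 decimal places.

Let H be the event that the component is faulty. P(H) = 0.154, so P(¬H) = 0.846. With E the 'fail' result, P(E|H) = 0.75 and P(E|¬H) = 0.1.
P(E) = 0.75·0.154 + 0.1·0.846 = 0.11550 + 0.084600 = 0.20010.
By Bayes' theorem, P(H|E) = 0.11550 / 0.20010 = 0.5772.

P(H | E) ≈ 0.5772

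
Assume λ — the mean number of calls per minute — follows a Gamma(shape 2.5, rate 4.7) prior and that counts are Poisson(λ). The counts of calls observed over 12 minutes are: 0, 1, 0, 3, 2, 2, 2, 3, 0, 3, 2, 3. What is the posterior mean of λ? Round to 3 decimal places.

Posterior mean ≈ 1.407

Total count ∑xᵢ = 21 over n = 12 minutes.
Gamma is conjugate to the Poisson likelihood: posterior is Gamma(shape = 2.5+21 = 23.5, rate = 4.7+12 = 16.7).
Posterior mean = shape/rate = 23.5/16.7 = 1.407.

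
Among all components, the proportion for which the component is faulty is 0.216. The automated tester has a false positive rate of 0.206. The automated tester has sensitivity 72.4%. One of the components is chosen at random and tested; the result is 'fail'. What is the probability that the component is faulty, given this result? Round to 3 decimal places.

P(H | E) ≈ 0.492

Write H for 'the component is faulty'. Prior odds H:¬H = 0.216/0.784 = 0.27551. For the 'fail' outcome, the likelihood ratio is 0.724/0.206 = 3.5146.
Posterior odds = 0.27551 × 3.5146 = 0.96830, so P(H|E) = 0.96830/(1+0.96830) = 0.492.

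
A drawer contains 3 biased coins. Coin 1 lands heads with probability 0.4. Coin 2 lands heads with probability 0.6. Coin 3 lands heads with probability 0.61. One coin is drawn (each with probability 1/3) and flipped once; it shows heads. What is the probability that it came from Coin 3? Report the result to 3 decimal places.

Tabulate prior·likelihood by source: [1] prior 0.333333, lik 0.4, product 0.1333; [2] prior 0.333333, lik 0.6, product 0.2000; [3] prior 0.333333, lik 0.61, product 0.2033.
Normalizing constant = 0.53667; the posterior for Coin 3 is its product over the sum, 0.2033/0.53667 = 0.379.

Posterior probability ≈ 0.379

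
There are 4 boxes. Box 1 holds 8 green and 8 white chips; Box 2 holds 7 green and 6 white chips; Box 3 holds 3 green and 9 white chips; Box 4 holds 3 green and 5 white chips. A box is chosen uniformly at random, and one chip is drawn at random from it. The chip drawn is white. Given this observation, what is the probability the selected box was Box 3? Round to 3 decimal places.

Tabulate prior·likelihood by source: [1] prior 0.25, lik 0.5, product 0.1250; [2] prior 0.25, lik 0.4615, product 0.1154; [3] prior 0.25, lik 0.75, product 0.1875; [4] prior 0.25, lik 0.625, product 0.1562.
Normalizing constant = 0.58413; the posterior for Box 3 is its product over the sum, 0.1875/0.58413 = 0.321.

Posterior probability ≈ 0.321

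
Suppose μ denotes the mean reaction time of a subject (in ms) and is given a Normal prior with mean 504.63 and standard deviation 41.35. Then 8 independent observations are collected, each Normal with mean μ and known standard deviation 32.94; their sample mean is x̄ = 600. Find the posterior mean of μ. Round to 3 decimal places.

Posterior mean ≈ 592.991

With known σ, the Normal prior is conjugate. Weight on the data is w = (n/σ²)/(n/σ² + 1/τ₀²) = 0.00737298/(0.00737298+0.00058486) = 0.92651.
Posterior mean = w·x̄ + (1−w)·μ₀ = 0.92651·600 + 0.073494·504.63 = 592.991.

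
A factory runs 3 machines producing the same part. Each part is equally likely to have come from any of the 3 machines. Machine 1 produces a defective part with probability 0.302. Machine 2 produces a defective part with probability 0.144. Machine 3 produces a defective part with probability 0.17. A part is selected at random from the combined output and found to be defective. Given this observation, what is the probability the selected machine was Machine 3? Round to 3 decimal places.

P(defective|M1) = 0.302; P(defective|M2) = 0.144; P(defective|M3) = 0.17.
Prior × likelihood for each source: 0.333333·0.302=0.1007, 0.333333·0.144=0.04800, 0.333333·0.17=0.05667. Summing gives P(defective) = 0.20533.
P(Machine 3 | defective) = 0.05667 / 0.20533 = 0.276.

Posterior probability ≈ 0.276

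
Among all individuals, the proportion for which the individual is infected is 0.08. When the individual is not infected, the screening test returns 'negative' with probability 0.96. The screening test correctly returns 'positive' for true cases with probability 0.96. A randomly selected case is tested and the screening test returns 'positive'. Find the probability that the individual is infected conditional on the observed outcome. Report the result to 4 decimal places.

P(H | E) ≈ 0.6761

Let H be the event that the individual is infected. P(H) = 0.08, so P(¬H) = 0.92. With E the 'positive' result, P(E|H) = 0.96 and P(E|¬H) = 0.04.
P(E) = 0.96·0.08 + 0.04·0.92 = 0.076800 + 0.036800 = 0.11360.
By Bayes' theorem, P(H|E) = 0.076800 / 0.11360 = 0.6761.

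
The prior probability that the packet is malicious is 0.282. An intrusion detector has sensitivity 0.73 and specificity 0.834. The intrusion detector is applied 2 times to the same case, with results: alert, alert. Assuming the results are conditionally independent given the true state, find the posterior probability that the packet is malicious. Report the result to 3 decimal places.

Posterior P(H) ≈ 0.884

With H the event that the packet is malicious, the joint likelihood of the observed sequence is P(data|H) = 0.73·0.73 = 0.53290 and P(data|¬H) = 0.166·0.166 = 0.027556.
Bayes: P(H|data) = 0.282·0.53290 / (0.282·0.53290 + 0.718·0.027556) = 0.15028/0.17006 = 0.8837.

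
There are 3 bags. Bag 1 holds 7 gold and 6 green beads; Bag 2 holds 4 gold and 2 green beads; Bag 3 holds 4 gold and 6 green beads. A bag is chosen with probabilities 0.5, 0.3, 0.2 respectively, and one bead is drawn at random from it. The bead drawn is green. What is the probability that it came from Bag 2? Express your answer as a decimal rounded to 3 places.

Tabulate prior·likelihood by source: [1] prior 0.5, lik 0.4615, product 0.2308; [2] prior 0.3, lik 0.3333, product 0.1000; [3] prior 0.2, lik 0.6, product 0.1200.
Normalizing constant = 0.45077; the posterior for Bag 2 is its product over the sum, 0.1000/0.45077 = 0.222.

Posterior probability ≈ 0.222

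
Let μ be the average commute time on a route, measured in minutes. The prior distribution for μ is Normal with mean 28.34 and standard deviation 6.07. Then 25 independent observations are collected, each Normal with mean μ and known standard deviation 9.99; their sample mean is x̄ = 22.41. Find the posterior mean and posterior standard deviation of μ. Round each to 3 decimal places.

With known σ, the Normal prior is conjugate. Weight on the data is w = (n/σ²)/(n/σ² + 1/τ₀²) = 0.250501/(0.250501+0.0271408) = 0.90225.
Posterior mean = w·x̄ + (1−w)·μ₀ = 0.90225·22.41 + 0.097755·28.34 = 22.990. Posterior variance = 1/(0.250501+0.0271408) = 3.60177, so SD = 1.898.

Posterior mean ≈ 22.990; posterior SD ≈ 1.898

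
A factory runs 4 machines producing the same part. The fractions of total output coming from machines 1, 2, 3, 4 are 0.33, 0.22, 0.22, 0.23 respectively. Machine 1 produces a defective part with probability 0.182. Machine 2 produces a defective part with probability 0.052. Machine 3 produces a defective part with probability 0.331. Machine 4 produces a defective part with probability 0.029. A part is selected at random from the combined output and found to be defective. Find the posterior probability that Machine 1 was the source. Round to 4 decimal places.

Tabulate prior·likelihood by source: [1] prior 0.33, lik 0.182, product 0.06006; [2] prior 0.22, lik 0.052, product 0.01144; [3] prior 0.22, lik 0.331, product 0.07282; [4] prior 0.23, lik 0.029, product 0.006670.
Normalizing constant = 0.15099; the posterior for Machine 1 is its product over the sum, 0.06006/0.15099 = 0.3978.

Posterior probability ≈ 0.3978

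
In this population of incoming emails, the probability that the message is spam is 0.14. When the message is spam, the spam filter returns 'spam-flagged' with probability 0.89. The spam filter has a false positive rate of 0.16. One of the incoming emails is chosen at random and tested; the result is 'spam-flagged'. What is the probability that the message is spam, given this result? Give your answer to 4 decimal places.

P(H | E) ≈ 0.4752

Write H for 'the message is spam'. Prior odds H:¬H = 0.14/0.86 = 0.16279. For the 'spam-flagged' outcome, the likelihood ratio is 0.89/0.16 = 5.5625.
Posterior odds = 0.16279 × 5.5625 = 0.90552, so P(H|E) = 0.90552/(1+0.90552) = 0.4752.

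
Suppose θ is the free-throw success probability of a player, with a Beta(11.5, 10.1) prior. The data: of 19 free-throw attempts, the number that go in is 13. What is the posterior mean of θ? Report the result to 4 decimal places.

The binomial likelihood is conjugate to the Beta prior: with 13 successes and 6 failures, the posterior is Beta(11.5+13, 10.1+6) = Beta(24.5, 16.1).
E[θ | data] = 24.5/(24.5+16.1) = 0.6034.

Posterior mean ≈ 0.6034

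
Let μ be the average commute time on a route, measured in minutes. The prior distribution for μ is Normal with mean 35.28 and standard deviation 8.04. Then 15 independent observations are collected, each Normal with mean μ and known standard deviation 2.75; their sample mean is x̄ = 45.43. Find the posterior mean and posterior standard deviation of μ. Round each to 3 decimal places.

Posterior mean ≈ 45.351; posterior SD ≈ 0.707

With known σ, the Normal prior is conjugate. Weight on the data is w = (n/σ²)/(n/σ² + 1/τ₀²) = 1.98347/(1.98347+0.0154699) = 0.99226.
Posterior mean = w·x̄ + (1−w)·μ₀ = 0.99226·45.43 + 0.0077391·35.28 = 45.351. Posterior variance = 1/(1.98347+0.0154699) = 0.500265, so SD = 0.707.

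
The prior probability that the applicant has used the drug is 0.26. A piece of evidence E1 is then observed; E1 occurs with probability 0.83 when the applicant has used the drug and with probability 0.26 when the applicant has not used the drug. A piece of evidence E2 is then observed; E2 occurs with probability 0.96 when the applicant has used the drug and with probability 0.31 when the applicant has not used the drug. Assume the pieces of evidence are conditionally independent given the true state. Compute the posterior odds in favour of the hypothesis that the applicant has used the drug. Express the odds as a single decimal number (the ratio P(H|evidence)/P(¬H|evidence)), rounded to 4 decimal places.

Posterior odds ≈ 3.4734

Prior odds = 0.26/(1−0.26) = 0.35135.
Likelihood ratio for E1 = 0.83/0.26 = 3.1923.
Likelihood ratio for E2 = 0.96/0.31 = 3.0968.
Posterior odds = prior odds × LR₁ × LR₂ = 3.4734.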